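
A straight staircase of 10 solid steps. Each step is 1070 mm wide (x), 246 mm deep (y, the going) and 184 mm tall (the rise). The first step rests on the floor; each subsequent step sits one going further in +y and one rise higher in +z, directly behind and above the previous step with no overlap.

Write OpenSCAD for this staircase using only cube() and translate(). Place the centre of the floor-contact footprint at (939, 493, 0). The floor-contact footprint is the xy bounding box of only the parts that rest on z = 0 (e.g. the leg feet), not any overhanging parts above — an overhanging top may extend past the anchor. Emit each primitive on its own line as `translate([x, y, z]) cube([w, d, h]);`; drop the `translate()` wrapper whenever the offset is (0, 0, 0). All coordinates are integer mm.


translate([404, 370, 0]) cube([1070, 246, 184]);
translate([404, 616, 184]) cube([1070, 246, 184]);
translate([404, 862, 368]) cube([1070, 246, 184]);
translate([404, 1108, 552]) cube([1070, 246, 184]);
translate([404, 1354, 736]) cube([1070, 246, 184]);
translate([404, 1600, 920]) cube([1070, 246, 184]);
translate([404, 1846, 1104]) cube([1070, 246, 184]);
translate([404, 2092, 1288]) cube([1070, 246, 184]);
translate([404, 2338, 1472]) cube([1070, 246, 184]);
translate([404, 2584, 1656]) cube([1070, 246, 184]);


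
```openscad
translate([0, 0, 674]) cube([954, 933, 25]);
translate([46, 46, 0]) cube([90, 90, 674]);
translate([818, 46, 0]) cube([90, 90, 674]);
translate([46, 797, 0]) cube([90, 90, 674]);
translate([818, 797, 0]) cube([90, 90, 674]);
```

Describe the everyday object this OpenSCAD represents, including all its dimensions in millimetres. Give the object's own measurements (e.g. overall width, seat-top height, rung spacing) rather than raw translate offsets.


A table: top 954 mm (x) × 933 mm (y), 25 mm thick, upper face at z = 699 mm, on four 90×90 mm square legs, each inset 46 mm from the nearest pair of top edges from z = 0 to the bottom of the top.


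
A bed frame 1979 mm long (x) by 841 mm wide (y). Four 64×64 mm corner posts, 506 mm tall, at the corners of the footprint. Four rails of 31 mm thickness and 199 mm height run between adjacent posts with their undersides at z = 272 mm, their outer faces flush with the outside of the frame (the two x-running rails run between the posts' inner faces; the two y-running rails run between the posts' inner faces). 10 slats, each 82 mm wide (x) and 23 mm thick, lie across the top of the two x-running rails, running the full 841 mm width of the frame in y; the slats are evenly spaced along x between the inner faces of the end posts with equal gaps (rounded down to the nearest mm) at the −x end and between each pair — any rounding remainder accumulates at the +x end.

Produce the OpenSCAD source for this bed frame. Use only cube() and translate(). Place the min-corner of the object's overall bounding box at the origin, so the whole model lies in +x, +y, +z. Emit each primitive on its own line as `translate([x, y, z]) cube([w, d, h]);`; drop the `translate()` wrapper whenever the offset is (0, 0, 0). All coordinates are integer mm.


cube([64, 64, 506]);
translate([0, 777, 0]) cube([64, 64, 506]);
translate([1915, 0, 0]) cube([64, 64, 506]);
translate([1915, 777, 0]) cube([64, 64, 506]);
translate([64, 0, 272]) cube([1851, 31, 199]);
translate([64, 810, 272]) cube([1851, 31, 199]);
translate([0, 64, 272]) cube([31, 713, 199]);
translate([1948, 64, 272]) cube([31, 713, 199]);
translate([157, 0, 471]) cube([82, 841, 23]);
translate([332, 0, 471]) cube([82, 841, 23]);
translate([507, 0, 471]) cube([82, 841, 23]);
translate([682, 0, 471]) cube([82, 841, 23]);
translate([857, 0, 471]) cube([82, 841, 23]);
translate([1032, 0, 471]) cube([82, 841, 23]);
translate([1207, 0, 471]) cube([82, 841, 23]);
translate([1382, 0, 471]) cube([82, 841, 23]);
translate([1557, 0, 471]) cube([82, 841, 23]);
translate([1732, 0, 471]) cube([82, 841, 23]);


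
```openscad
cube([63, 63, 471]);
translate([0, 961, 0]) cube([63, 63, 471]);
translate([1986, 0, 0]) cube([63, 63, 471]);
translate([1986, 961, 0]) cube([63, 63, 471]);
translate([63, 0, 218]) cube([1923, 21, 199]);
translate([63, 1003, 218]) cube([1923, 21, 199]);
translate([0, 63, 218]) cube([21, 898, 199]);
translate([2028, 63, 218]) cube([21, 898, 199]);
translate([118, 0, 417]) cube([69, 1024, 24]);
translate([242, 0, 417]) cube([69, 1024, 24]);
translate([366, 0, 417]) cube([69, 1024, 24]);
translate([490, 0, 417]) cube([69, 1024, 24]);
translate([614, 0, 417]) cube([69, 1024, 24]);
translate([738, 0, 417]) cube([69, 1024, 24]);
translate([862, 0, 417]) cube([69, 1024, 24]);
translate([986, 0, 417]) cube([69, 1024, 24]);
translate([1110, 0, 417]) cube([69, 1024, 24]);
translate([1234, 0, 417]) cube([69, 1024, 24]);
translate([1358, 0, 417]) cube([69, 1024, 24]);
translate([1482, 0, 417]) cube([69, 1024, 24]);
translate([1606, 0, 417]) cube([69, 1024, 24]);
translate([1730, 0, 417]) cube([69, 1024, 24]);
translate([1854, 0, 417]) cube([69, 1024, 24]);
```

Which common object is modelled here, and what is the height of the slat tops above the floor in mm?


A bed frame. The slat-top height is 441 mm.

Four posts, four rails, and a row of slats — a bed frame. Slats sit on the rails at z = 218 + 199 = 417; with slat thickness 24, the top is 441 mm.


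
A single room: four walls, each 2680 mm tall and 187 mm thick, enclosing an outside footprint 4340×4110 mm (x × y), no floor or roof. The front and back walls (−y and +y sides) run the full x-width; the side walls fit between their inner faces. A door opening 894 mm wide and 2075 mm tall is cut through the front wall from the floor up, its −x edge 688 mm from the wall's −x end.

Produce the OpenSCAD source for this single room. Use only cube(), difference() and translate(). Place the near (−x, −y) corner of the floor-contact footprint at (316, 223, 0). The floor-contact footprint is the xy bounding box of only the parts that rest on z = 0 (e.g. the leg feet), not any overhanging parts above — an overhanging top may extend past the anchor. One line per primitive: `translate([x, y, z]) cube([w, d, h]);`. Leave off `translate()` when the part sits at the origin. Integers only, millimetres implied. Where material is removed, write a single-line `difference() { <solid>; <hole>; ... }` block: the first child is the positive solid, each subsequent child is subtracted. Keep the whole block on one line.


difference() { translate([316, 223, 0]) cube([4340, 187, 2680]); translate([1004, 223, 0]) cube([894, 187, 2075]); }
translate([316, 4146, 0]) cube([4340, 187, 2680]);
translate([316, 410, 0]) cube([187, 3736, 2680]);
translate([4469, 410, 0]) cube([187, 3736, 2680]);


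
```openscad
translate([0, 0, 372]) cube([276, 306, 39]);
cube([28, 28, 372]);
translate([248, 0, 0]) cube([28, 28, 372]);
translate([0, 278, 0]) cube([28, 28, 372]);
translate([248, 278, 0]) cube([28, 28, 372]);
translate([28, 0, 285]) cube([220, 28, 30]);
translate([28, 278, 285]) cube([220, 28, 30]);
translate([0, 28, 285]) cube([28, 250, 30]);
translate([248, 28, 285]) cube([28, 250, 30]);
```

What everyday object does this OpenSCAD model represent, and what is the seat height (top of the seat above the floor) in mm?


A stool. The seat height is 411 mm.

A 276×306×39 slab at z = 372 on four corner posts — a stool. The seat top is 372 + 39 = 411 mm.


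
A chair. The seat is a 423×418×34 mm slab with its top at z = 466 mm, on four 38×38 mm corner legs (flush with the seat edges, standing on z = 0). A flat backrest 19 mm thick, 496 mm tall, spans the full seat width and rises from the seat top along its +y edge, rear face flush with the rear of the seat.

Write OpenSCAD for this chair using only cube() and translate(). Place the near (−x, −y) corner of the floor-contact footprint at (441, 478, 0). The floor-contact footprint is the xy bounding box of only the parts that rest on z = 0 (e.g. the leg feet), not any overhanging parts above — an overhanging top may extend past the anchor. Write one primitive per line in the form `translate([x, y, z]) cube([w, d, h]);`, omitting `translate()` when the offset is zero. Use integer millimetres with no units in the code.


translate([441, 478, 432]) cube([423, 418, 34]);
translate([441, 478, 0]) cube([38, 38, 432]);
translate([826, 478, 0]) cube([38, 38, 432]);
translate([441, 858, 0]) cube([38, 38, 432]);
translate([826, 858, 0]) cube([38, 38, 432]);
translate([441, 877, 466]) cube([423, 19, 496]);


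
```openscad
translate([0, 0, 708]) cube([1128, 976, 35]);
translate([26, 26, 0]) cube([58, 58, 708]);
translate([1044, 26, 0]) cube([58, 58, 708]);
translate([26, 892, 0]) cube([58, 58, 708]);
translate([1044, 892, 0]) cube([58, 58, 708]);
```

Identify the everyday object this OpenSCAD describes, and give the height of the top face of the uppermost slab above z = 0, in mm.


A table. The table height is 743 mm.

A 1128×976×35 slab sits at z = 708 on four 58 mm square posts — a table. The top surface is at 708 + 35 = 743 mm.


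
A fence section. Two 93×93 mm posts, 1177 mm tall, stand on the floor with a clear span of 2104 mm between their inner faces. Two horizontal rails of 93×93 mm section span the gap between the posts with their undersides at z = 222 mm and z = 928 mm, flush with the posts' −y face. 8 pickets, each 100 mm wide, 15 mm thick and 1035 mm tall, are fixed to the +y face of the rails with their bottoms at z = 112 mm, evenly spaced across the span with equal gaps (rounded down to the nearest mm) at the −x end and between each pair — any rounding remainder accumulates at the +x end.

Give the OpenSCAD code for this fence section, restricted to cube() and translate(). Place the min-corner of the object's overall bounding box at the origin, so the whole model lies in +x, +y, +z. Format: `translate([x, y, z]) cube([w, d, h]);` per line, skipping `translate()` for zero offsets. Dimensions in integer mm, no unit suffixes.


cube([93, 93, 1177]);
translate([2197, 0, 0]) cube([93, 93, 1177]);
translate([93, 0, 222]) cube([2104, 93, 93]);
translate([93, 0, 928]) cube([2104, 93, 93]);
translate([237, 93, 112]) cube([100, 15, 1035]);
translate([481, 93, 112]) cube([100, 15, 1035]);
translate([725, 93, 112]) cube([100, 15, 1035]);
translate([969, 93, 112]) cube([100, 15, 1035]);
translate([1213, 93, 112]) cube([100, 15, 1035]);
translate([1457, 93, 112]) cube([100, 15, 1035]);
translate([1701, 93, 112]) cube([100, 15, 1035]);
translate([1945, 93, 112]) cube([100, 15, 1035]);


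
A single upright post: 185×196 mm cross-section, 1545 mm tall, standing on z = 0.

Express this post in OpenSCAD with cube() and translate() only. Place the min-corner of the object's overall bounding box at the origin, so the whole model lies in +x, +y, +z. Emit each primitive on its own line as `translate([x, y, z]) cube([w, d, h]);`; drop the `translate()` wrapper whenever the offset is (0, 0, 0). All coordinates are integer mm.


cube([185, 196, 1545]);


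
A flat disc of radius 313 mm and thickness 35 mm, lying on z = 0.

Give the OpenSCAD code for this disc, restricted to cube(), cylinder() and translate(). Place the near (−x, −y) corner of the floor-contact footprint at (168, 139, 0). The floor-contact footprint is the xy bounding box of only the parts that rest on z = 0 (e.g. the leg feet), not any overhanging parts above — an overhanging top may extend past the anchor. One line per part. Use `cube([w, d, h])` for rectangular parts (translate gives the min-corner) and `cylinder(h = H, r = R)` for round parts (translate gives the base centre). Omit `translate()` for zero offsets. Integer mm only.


translate([481, 452, 0]) cylinder(h = 35, r = 313);


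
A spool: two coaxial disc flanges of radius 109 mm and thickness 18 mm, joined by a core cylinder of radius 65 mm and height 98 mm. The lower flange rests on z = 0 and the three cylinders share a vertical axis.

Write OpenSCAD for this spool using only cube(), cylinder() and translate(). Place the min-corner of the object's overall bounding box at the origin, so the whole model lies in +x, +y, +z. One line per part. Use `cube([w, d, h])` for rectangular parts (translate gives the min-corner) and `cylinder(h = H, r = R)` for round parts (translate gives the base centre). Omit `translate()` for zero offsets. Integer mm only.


translate([109, 109, 0]) cylinder(h = 18, r = 109);
translate([109, 109, 18]) cylinder(h = 98, r = 65);
translate([109, 109, 116]) cylinder(h = 18, r = 109);


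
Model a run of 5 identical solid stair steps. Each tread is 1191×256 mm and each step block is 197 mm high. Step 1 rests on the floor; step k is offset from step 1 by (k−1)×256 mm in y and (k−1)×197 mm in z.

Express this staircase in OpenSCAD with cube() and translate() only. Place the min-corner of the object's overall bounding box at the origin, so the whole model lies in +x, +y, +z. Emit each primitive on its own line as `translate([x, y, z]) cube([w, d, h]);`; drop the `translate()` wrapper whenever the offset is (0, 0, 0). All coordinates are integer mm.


cube([1191, 256, 197]);
translate([0, 256, 197]) cube([1191, 256, 197]);
translate([0, 512, 394]) cube([1191, 256, 197]);
translate([0, 768, 591]) cube([1191, 256, 197]);
translate([0, 1024, 788]) cube([1191, 256, 197]);


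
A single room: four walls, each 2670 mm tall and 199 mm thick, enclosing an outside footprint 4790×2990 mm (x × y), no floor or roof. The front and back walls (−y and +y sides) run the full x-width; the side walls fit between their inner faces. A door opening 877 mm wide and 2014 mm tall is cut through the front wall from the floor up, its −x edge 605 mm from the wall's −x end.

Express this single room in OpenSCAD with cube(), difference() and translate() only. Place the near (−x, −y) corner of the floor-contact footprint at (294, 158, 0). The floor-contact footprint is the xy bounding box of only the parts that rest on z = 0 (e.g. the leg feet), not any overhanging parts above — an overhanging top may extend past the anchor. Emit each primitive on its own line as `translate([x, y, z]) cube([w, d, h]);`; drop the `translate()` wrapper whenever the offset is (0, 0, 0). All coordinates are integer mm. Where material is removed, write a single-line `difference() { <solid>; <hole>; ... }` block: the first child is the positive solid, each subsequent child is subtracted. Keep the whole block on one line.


difference() { translate([294, 158, 0]) cube([4790, 199, 2670]); translate([899, 158, 0]) cube([877, 199, 2014]); }
translate([294, 2949, 0]) cube([4790, 199, 2670]);
translate([294, 357, 0]) cube([199, 2592, 2670]);
translate([4885, 357, 0]) cube([199, 2592, 2670]);


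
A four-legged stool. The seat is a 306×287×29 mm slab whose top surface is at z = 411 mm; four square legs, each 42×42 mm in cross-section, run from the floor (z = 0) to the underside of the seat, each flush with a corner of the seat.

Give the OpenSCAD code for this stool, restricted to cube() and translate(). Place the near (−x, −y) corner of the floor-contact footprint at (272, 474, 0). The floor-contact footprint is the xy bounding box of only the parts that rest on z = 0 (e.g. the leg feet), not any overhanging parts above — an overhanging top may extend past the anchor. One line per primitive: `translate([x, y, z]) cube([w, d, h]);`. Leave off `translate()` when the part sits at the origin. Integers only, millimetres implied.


translate([272, 474, 382]) cube([306, 287, 29]);
translate([272, 474, 0]) cube([42, 42, 382]);
translate([536, 474, 0]) cube([42, 42, 382]);
translate([272, 719, 0]) cube([42, 42, 382]);
translate([536, 719, 0]) cube([42, 42, 382]);


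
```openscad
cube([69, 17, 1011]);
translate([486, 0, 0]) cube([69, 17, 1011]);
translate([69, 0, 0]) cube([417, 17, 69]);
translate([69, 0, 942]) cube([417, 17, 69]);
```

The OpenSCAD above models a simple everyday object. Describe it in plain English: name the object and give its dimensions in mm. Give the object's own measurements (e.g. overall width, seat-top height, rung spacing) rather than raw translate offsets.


A rectangular picture frame lying in the x–z plane (depth along y). The opening is 417 mm wide (x) by 873 mm tall (z), surrounded by a border 69 mm wide on all four sides. The frame is 17 mm deep and is made of two full-height vertical stiles with two horizontal rails fitted between them.


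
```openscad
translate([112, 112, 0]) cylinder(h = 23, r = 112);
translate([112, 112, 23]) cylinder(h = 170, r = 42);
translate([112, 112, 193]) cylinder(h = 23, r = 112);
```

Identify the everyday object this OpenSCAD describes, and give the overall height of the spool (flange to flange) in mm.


A spool. The overall height is 216 mm.

Three coaxial cylinders, large–small–large — a spool. Two 23 mm flanges and a 170 mm core give 23 + 170 + 23 = 216 mm.


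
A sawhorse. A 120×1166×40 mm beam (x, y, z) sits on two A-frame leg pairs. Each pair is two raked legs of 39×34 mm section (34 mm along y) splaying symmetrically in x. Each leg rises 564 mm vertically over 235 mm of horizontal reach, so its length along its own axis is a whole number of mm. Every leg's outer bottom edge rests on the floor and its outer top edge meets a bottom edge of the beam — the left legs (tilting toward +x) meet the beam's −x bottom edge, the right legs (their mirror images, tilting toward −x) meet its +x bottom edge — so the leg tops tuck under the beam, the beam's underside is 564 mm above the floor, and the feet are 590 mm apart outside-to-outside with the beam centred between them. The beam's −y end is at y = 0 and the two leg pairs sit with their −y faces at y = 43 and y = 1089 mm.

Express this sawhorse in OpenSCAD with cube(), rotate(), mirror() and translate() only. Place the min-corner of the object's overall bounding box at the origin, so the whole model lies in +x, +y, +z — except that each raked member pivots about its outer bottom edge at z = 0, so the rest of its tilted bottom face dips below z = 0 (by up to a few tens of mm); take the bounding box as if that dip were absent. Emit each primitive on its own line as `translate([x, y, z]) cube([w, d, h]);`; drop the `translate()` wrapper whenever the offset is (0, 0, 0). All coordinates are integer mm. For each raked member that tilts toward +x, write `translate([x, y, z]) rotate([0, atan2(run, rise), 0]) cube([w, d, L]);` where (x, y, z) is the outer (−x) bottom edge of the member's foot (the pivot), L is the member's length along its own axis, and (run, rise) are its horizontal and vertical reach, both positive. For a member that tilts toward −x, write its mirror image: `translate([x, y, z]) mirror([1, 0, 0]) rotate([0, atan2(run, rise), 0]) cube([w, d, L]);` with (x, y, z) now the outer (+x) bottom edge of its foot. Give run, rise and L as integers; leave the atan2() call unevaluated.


translate([235, 0, 564]) cube([120, 1166, 40]);
translate([0, 43, 0]) rotate([0, atan2(235, 564), 0]) cube([39, 34, 611]);
translate([590, 43, 0]) mirror([1, 0, 0]) rotate([0, atan2(235, 564), 0]) cube([39, 34, 611]);
translate([0, 1089, 0]) rotate([0, atan2(235, 564), 0]) cube([39, 34, 611]);
translate([590, 1089, 0]) mirror([1, 0, 0]) rotate([0, atan2(235, 564), 0]) cube([39, 34, 611]);


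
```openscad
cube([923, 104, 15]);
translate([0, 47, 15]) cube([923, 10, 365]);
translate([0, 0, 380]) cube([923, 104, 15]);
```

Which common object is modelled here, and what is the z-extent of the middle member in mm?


An I-beam. The web height is 365 mm.

Two wide flanges with a thin centred web — an I-beam. Overall 395 mm minus two 15 mm flanges gives a web of 395 − 2·15 = 365 mm.


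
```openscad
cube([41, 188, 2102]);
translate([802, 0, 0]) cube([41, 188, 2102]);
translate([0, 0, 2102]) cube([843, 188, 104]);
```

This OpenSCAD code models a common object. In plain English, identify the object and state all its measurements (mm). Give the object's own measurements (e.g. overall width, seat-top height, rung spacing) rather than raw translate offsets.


A door frame. The clear opening is 761 mm wide and 2102 mm high. Two 41 mm wide jambs, 188 mm deep, stand either side of the opening from the floor to the top of the opening. A 104 mm thick head sits across the top of both jambs, spanning the full outside width of the frame.


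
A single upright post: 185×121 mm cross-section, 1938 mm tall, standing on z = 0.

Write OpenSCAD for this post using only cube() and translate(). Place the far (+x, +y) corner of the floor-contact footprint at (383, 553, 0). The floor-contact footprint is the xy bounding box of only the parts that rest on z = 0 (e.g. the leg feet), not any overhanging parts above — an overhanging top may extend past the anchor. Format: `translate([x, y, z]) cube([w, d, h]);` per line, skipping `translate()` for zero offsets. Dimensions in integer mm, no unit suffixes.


translate([198, 432, 0]) cube([185, 121, 1938]);


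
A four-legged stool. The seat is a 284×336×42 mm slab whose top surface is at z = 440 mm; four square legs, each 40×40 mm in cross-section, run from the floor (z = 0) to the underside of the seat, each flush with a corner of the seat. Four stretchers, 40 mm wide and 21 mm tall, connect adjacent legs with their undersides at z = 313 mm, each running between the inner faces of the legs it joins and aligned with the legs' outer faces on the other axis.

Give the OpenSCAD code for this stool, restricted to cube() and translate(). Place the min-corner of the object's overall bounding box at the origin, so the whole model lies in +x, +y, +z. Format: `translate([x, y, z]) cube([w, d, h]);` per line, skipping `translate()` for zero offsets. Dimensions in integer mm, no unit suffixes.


translate([0, 0, 398]) cube([284, 336, 42]);
cube([40, 40, 398]);
translate([244, 0, 0]) cube([40, 40, 398]);
translate([0, 296, 0]) cube([40, 40, 398]);
translate([244, 296, 0]) cube([40, 40, 398]);
translate([40, 0, 313]) cube([204, 40, 21]);
translate([40, 296, 313]) cube([204, 40, 21]);
translate([0, 40, 313]) cube([40, 256, 21]);
translate([244, 40, 313]) cube([40, 256, 21]);


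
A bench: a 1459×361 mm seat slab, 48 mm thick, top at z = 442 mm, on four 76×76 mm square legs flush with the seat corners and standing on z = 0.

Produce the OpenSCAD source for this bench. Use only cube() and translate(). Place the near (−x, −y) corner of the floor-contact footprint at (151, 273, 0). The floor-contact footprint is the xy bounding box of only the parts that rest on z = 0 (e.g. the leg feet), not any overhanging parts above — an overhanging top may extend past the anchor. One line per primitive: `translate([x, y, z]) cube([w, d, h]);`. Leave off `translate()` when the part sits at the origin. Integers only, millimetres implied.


// leg_h = 442 − 48 = 394
translate([151, 273, 394]) cube([1459, 361, 48]);
translate([151, 273, 0]) cube([76, 76, 394]);
translate([151, 558, 0]) cube([76, 76, 394]);
translate([1534, 273, 0]) cube([76, 76, 394]);
translate([1534, 558, 0]) cube([76, 76, 394]);


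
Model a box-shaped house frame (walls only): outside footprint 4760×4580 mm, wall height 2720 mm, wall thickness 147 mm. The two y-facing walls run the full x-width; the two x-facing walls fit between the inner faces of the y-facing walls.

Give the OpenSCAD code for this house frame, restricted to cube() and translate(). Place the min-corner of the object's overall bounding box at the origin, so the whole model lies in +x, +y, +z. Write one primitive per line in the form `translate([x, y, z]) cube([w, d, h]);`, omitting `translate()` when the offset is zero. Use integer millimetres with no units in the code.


cube([4760, 147, 2720]);
translate([0, 4433, 0]) cube([4760, 147, 2720]);
translate([0, 147, 0]) cube([147, 4286, 2720]);
translate([4613, 147, 0]) cube([147, 4286, 2720]);


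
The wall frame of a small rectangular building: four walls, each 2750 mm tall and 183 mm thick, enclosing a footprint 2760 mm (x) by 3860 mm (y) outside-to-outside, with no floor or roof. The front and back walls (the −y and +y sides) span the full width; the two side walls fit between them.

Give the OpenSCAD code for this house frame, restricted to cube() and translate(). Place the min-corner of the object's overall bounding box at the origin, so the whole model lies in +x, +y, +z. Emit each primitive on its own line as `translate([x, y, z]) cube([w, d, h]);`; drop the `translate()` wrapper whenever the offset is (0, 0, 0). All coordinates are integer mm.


cube([2760, 183, 2750]);
translate([0, 3677, 0]) cube([2760, 183, 2750]);
translate([0, 183, 0]) cube([183, 3494, 2750]);
translate([2577, 183, 0]) cube([183, 3494, 2750]);


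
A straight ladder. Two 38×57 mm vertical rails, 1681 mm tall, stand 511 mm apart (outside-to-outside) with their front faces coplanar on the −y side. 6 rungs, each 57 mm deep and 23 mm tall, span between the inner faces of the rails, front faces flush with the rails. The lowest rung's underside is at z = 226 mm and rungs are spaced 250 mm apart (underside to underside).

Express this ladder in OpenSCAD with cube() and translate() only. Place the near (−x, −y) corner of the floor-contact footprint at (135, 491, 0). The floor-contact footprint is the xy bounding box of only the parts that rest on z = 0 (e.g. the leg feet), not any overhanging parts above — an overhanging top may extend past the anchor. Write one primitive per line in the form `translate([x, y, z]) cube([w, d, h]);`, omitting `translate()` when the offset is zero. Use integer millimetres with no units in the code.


translate([135, 491, 0]) cube([38, 57, 1681]);
translate([608, 491, 0]) cube([38, 57, 1681]);
translate([173, 491, 226]) cube([435, 57, 23]);
translate([173, 491, 476]) cube([435, 57, 23]);
translate([173, 491, 726]) cube([435, 57, 23]);
translate([173, 491, 976]) cube([435, 57, 23]);
translate([173, 491, 1226]) cube([435, 57, 23]);
translate([173, 491, 1476]) cube([435, 57, 23]);


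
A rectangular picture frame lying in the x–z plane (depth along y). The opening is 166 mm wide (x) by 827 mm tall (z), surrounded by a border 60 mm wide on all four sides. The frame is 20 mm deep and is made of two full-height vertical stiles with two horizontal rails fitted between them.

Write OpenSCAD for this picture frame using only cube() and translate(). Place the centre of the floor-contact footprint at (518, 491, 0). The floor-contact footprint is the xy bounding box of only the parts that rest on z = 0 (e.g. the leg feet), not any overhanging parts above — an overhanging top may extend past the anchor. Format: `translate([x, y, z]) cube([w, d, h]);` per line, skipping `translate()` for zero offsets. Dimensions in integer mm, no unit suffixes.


translate([375, 481, 0]) cube([60, 20, 947]);
translate([601, 481, 0]) cube([60, 20, 947]);
translate([435, 481, 0]) cube([166, 20, 60]);
translate([435, 481, 887]) cube([166, 20, 60]);


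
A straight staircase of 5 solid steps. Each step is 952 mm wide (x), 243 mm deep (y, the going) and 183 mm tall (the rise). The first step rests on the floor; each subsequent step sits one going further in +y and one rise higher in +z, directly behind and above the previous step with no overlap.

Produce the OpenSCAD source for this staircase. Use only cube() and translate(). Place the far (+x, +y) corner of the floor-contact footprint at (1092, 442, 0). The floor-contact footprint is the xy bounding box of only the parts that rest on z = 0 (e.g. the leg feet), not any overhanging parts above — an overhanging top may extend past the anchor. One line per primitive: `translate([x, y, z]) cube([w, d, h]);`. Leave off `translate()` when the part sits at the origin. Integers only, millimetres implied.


translate([140, 199, 0]) cube([952, 243, 183]);
translate([140, 442, 183]) cube([952, 243, 183]);
translate([140, 685, 366]) cube([952, 243, 183]);
translate([140, 928, 549]) cube([952, 243, 183]);
translate([140, 1171, 732]) cube([952, 243, 183]);


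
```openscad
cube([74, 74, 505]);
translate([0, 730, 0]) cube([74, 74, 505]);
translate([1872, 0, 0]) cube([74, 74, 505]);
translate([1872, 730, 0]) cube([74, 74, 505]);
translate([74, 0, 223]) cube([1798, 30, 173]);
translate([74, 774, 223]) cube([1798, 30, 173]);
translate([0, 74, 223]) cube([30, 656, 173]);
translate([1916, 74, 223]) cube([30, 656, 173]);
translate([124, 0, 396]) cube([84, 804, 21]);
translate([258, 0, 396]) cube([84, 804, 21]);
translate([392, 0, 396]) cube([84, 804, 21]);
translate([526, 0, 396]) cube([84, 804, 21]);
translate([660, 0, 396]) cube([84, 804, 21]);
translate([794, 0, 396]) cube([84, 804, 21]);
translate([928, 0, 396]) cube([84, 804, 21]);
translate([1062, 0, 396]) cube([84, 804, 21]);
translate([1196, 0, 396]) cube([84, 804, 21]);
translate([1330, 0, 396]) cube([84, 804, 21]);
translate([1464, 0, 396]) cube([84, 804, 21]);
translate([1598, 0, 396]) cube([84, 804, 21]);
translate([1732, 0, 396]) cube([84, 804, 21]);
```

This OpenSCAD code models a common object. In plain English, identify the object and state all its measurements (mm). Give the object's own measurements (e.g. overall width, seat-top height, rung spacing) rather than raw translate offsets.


A bed frame 1946 mm long (x) by 804 mm wide (y). Four 74×74 mm corner posts, 505 mm tall, at the corners of the footprint. Four rails of 30 mm thickness and 173 mm height run between adjacent posts with their undersides at z = 223 mm, their outer faces flush with the outside of the frame (the two x-running rails run between the posts' inner faces; the two y-running rails run between the posts' inner faces). 13 slats, each 84 mm wide (x) and 21 mm thick, lie across the top of the two x-running rails, running the full 804 mm width of the frame in y; along x they sit between the end posts with a 50 mm gap after the −x posts and between neighbouring slats, leaving 56 mm before the +x posts.


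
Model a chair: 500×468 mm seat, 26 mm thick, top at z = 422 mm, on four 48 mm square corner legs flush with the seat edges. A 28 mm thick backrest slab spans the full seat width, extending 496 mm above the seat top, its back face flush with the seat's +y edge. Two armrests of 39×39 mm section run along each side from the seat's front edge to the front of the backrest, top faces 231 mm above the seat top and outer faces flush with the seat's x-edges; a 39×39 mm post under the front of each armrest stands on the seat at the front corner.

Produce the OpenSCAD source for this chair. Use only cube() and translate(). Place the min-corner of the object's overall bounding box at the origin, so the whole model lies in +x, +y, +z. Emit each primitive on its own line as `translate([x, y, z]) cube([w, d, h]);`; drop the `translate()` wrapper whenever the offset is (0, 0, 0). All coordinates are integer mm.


translate([0, 0, 396]) cube([500, 468, 26]);
cube([48, 48, 396]);
translate([452, 0, 0]) cube([48, 48, 396]);
translate([0, 420, 0]) cube([48, 48, 396]);
translate([452, 420, 0]) cube([48, 48, 396]);
translate([0, 440, 422]) cube([500, 28, 496]);
translate([0, 0, 614]) cube([39, 440, 39]);
translate([461, 0, 614]) cube([39, 440, 39]);
translate([0, 0, 422]) cube([39, 39, 192]);
translate([461, 0, 422]) cube([39, 39, 192]);


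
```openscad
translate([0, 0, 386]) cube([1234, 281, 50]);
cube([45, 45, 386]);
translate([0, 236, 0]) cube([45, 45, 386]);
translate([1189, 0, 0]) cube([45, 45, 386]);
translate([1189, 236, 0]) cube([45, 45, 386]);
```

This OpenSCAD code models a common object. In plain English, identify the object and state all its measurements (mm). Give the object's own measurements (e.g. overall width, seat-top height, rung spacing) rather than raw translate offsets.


A long wooden bench with a 1234 mm (x) × 281 mm (y) seat, 50 mm thick, its top surface 436 mm above the floor. Four 45 mm square legs at the seat corners, flush with the edges, run from z = 0 to the seat underside.


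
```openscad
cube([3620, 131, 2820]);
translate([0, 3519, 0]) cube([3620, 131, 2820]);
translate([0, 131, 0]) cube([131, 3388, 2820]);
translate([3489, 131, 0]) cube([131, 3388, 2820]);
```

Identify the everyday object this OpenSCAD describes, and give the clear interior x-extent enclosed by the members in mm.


A house (or room) frame. The interior width is 3358 mm.

Four 2820 mm walls enclosing a rectangle with no floor or roof — a room or house frame. Outside width is 3620 mm and wall thickness is 131 mm, so the interior width is 3620 − 2 × 131 = 3358 mm.


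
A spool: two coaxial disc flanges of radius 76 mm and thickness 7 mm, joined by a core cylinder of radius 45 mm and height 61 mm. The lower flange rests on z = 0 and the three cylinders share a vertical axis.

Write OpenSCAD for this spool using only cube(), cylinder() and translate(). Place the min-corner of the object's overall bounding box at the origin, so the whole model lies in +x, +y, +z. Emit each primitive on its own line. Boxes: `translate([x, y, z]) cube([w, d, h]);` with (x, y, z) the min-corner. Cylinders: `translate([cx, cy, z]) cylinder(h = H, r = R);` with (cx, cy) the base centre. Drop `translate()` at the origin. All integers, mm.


translate([76, 76, 0]) cylinder(h = 7, r = 76);
translate([76, 76, 7]) cylinder(h = 61, r = 45);
translate([76, 76, 68]) cylinder(h = 7, r = 76);


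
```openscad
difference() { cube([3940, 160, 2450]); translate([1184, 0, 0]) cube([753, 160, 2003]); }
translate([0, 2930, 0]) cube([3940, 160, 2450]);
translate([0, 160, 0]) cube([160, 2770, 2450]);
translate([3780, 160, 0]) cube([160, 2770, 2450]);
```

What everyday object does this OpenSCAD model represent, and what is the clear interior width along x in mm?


A single room. The interior width is 3620 mm.

Four walls enclosing a rectangle with a door in the front wall — a room. Outside width 3940 minus two 160 mm walls gives 3620 mm.


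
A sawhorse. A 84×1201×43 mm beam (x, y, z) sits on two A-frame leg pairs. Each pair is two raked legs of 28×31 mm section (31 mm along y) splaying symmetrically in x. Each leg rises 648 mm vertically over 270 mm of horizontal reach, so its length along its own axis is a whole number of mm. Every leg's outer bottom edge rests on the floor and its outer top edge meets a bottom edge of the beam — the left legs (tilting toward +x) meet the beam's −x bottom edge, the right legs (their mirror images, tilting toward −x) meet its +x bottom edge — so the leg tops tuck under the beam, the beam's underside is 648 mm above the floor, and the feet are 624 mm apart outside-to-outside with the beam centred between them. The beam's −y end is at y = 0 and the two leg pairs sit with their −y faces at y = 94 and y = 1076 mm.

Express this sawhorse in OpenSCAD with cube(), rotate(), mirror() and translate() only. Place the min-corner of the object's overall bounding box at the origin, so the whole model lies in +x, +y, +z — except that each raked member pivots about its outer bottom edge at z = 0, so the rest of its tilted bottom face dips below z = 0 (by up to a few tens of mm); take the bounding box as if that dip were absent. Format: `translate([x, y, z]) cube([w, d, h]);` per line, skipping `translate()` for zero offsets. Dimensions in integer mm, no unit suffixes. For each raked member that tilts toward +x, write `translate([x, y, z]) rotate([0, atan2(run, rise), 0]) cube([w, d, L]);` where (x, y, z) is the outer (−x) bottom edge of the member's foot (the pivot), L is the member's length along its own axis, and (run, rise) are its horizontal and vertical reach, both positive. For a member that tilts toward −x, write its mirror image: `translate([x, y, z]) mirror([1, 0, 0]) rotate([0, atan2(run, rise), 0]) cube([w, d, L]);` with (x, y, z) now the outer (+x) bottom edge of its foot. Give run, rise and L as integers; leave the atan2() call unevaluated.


translate([270, 0, 648]) cube([84, 1201, 43]);
translate([0, 94, 0]) rotate([0, atan2(270, 648), 0]) cube([28, 31, 702]);
translate([624, 94, 0]) mirror([1, 0, 0]) rotate([0, atan2(270, 648), 0]) cube([28, 31, 702]);
translate([0, 1076, 0]) rotate([0, atan2(270, 648), 0]) cube([28, 31, 702]);
translate([624, 1076, 0]) mirror([1, 0, 0]) rotate([0, atan2(270, 648), 0]) cube([28, 31, 702]);


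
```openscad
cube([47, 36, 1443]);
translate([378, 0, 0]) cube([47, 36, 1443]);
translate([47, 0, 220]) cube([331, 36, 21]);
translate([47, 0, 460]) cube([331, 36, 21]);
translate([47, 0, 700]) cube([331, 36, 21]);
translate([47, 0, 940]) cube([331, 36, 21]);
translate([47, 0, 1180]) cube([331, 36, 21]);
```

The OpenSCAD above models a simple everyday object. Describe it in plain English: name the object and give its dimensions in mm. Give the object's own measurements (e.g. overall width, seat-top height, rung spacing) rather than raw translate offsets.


A straight ladder. Two 47×36 mm vertical rails, 1443 mm tall, stand 425 mm apart (outside-to-outside) with their front faces coplanar on the −y side. 5 rungs, each 36 mm deep and 21 mm tall, span between the inner faces of the rails, front faces flush with the rails. The lowest rung's underside is at z = 220 mm and rungs are spaced 240 mm apart (underside to underside).


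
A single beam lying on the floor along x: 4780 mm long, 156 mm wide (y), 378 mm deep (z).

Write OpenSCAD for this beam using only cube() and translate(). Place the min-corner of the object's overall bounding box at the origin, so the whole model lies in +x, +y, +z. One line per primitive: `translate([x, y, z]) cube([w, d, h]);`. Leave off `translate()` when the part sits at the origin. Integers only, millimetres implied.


cube([4780, 156, 378]);


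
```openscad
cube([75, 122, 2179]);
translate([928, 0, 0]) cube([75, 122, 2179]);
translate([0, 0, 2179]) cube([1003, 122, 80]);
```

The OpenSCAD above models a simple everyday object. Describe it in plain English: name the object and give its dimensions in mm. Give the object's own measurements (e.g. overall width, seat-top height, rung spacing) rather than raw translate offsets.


A door frame. The clear opening is 853 mm wide and 2179 mm high. Two 75 mm wide jambs, 122 mm deep, stand either side of the opening from the floor to the top of the opening. A 80 mm thick head sits across the top of both jambs, spanning the full outside width of the frame.


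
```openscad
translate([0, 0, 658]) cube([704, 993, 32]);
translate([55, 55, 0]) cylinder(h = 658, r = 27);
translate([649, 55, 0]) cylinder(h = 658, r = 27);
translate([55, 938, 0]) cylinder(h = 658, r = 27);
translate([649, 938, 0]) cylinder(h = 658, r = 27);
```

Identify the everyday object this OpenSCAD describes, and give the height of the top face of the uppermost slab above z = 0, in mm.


A table. The table height is 690 mm.

A 704×993×32 slab sits at z = 658 on four Ø54 mm round legs — a table. The top surface is at 658 + 32 = 690 mm.


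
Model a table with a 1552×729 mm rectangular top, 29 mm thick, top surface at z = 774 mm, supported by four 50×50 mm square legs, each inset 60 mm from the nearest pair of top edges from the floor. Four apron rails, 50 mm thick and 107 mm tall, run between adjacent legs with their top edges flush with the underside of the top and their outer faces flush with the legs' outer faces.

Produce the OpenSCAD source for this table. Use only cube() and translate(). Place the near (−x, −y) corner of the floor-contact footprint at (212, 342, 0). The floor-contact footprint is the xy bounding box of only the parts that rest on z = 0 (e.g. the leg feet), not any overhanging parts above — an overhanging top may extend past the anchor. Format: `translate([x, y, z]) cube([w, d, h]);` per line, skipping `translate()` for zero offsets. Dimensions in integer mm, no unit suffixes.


// leg_h = 774 - 29 = 745
// apron z = 745 - 107 = 638
translate([152, 282, 745]) cube([1552, 729, 29]);
translate([212, 342, 0]) cube([50, 50, 745]);
translate([1594, 342, 0]) cube([50, 50, 745]);
translate([212, 901, 0]) cube([50, 50, 745]);
translate([1594, 901, 0]) cube([50, 50, 745]);
translate([262, 342, 638]) cube([1332, 50, 107]);
translate([262, 901, 638]) cube([1332, 50, 107]);
translate([212, 392, 638]) cube([50, 509, 107]);
translate([1594, 392, 638]) cube([50, 509, 107]);


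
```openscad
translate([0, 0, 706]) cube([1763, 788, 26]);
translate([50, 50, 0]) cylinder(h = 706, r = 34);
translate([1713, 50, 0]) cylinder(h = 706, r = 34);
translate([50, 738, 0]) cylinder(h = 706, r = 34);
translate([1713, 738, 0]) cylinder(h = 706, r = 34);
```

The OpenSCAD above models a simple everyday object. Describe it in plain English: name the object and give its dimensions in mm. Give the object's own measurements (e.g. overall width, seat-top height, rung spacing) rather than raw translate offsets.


A rectangular dining table. The top is 1763×788×26 mm with its upper surface at z = 732 mm. It stands on four round legs of 68 mm diameter, each leg's bounding box inset 16 mm from the nearest pair of top edges, running from the floor to the underside of the top.
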